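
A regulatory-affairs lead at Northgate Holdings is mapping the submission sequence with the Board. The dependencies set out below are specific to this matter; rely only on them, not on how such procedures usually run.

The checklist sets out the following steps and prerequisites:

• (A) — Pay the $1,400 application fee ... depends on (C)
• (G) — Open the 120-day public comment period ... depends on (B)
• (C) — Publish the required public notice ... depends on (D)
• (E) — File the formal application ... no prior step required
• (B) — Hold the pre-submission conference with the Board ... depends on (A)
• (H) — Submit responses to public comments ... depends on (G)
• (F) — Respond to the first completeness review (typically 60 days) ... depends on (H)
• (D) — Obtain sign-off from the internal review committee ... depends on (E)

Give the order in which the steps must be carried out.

(E) has no prerequisites → (E) first.
(D) needed (E), now all done → (D).
(C) is the only step now ready → (C).
Next only (A) has its prerequisites met → (A).
Next only (B) has its prerequisites met → (B).
(G) is the only step now ready → (G).
(H) needed (G), now all done → (H).
(F) needed (H), now all done → (F).

(E) (D) (C) (A) (B) (G) (H) (F)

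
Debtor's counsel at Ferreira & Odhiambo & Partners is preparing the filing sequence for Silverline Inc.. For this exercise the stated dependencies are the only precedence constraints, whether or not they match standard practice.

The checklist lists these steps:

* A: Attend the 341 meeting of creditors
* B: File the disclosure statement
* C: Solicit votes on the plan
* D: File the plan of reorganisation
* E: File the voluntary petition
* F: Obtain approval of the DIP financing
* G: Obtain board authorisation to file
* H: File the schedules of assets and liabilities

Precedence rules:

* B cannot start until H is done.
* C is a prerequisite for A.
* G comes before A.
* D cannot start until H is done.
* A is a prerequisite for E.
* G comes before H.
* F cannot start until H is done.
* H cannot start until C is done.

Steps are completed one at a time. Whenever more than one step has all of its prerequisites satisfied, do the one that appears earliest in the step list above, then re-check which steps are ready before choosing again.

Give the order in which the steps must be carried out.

C and G have no prerequisites; C is listed earlier, so C is first.
That leaves G as the only ready step → G.
Ready: A and H. A is listed earlier → A.
Now E and H have their prerequisites met. E is listed earlier, so E next.
H needed C and G, now all done → H.
B, D and F are all available; B is listed earlier → B.
Ready: D and F. D is listed earlier → D.
F is the only step now ready → F.

C G A E H B D F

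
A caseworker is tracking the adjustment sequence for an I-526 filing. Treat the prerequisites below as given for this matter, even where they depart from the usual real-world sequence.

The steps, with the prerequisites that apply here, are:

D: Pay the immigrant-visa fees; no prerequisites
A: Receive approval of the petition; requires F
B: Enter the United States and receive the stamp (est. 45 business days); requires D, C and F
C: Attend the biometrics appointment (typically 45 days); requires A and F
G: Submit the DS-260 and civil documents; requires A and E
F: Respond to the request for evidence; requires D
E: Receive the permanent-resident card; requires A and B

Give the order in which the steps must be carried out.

D → F → A → C → B → E → G

D has no prerequisites → D first.
F is the only step now ready → F.
A is the only step now ready → A.
Next only C has its prerequisites met → C.
That leaves B as the only ready step → B.
E needed A and B, now all done → E.
That leaves G as the only ready step → G.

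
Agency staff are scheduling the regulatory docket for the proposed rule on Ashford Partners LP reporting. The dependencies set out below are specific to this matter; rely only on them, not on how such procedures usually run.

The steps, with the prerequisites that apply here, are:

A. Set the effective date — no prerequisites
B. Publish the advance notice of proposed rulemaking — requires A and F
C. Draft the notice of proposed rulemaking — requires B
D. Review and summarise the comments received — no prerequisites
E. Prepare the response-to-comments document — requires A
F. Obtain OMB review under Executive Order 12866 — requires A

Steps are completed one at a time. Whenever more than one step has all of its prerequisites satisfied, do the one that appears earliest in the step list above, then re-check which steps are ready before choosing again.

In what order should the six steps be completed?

Nothing is required for A and D. A is listed earlier → A first.
D, E and F are all available; D is listed earlier → D.
Ready: E and F. E is listed earlier → E.
F needed A, now all done → F.
B is the only step now ready → B.
C needed B, now all done → C.

A, D, E, F, B, C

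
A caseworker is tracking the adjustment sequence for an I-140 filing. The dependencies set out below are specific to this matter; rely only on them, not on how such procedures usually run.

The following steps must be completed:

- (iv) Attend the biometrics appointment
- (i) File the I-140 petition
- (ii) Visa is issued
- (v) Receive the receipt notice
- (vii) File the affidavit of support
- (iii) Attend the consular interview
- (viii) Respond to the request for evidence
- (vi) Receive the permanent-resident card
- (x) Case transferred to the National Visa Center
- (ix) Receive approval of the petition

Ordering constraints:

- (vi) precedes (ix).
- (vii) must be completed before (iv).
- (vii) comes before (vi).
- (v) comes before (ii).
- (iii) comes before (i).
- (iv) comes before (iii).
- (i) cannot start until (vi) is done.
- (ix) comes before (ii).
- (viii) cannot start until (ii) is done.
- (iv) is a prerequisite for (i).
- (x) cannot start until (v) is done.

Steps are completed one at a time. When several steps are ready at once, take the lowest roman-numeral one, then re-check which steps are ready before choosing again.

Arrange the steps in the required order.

(v) (vii) (iv) (iii) (vi) (i) (ix) (ii) (viii) (x)

Nothing is required for (v) and (vii). (v) has the earlier label → (v) first.
Now (vii) and (x) have their prerequisites met. (vii) has the earlier label, so (vii) next.
(iv) and (vi) now also ready, so the ready set is {(iv), (vi), (x)}; (iv) has the earlier label → (iv).
(iii) now also ready, so the ready set is {(iii), (vi), (x)}; (iii) has the earlier label → (iii).
Ready: (vi) and (x). (vi) has the earlier label → (vi).
Now (i), (ix) and (x) have their prerequisites met. (i) has the earlier label, so (i) next.
Ready: (ix) and (x). (ix) has the earlier label → (ix).
(ii) now also ready, so the ready set is {(ii), (x)}; (ii) has the earlier label → (ii).
Now (viii) and (x) have their prerequisites met. (viii) has the earlier label, so (viii) next.
(x) is the only step now ready → (x).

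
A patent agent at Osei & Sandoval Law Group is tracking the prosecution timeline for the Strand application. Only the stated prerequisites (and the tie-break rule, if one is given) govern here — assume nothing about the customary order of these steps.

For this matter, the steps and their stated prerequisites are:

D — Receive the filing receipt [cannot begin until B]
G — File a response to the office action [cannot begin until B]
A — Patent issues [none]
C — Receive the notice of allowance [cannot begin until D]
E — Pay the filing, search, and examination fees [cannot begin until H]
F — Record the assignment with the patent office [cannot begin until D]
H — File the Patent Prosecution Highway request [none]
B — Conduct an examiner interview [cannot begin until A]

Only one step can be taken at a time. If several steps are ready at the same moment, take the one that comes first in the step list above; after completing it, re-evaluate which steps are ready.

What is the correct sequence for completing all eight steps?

A → H → E → B → D → G → C → F

A and H have no prerequisites; A is listed earlier, so A is first.
Now H and B have their prerequisites met. H is listed earlier, so H next.
E now also ready, so the ready set is {E, B}; E is listed earlier → E.
Next only B has its prerequisites met → B.
Now D and G have their prerequisites met. D is listed earlier, so D next.
G, C and F are all available; G is listed earlier → G.
Ready: C and F. C is listed earlier → C.
F is the only step now ready → F.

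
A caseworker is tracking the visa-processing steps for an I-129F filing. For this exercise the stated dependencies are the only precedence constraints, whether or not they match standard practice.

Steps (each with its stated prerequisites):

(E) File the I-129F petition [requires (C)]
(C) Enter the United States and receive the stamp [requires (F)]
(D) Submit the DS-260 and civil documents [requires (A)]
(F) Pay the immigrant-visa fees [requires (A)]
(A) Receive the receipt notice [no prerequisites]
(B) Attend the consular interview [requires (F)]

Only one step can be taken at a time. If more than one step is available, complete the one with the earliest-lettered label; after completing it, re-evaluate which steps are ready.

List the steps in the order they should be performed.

(A) has no prerequisites → (A) first.
Ready: (D) and (F). (D) has the earlier label → (D).
(F) needed (A), now all done → (F).
Now (B) and (C) have their prerequisites met. (B) has the earlier label, so (B) next.
That leaves (C) as the only ready step → (C).
(E) needed (C), now all done → (E).

(A), (D), (F), (B), (C), (E)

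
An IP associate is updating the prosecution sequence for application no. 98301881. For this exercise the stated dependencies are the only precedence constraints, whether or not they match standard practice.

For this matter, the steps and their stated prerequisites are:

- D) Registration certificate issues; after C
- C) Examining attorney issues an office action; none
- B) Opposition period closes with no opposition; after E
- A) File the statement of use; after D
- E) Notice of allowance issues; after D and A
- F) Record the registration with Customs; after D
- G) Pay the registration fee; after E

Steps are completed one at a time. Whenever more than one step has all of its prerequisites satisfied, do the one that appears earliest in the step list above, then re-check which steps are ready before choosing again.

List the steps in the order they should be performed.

C → D → A → E → B → F → G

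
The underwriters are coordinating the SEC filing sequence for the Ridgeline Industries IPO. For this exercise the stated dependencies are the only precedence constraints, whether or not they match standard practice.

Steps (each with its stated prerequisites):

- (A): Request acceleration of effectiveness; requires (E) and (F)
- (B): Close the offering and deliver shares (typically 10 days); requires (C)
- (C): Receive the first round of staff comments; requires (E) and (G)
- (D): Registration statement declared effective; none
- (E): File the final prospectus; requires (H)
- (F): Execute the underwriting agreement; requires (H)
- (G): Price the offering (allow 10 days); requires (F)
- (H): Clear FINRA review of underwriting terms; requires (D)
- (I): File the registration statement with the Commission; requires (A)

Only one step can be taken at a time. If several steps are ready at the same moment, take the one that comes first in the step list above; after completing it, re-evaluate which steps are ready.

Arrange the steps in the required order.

(D), (H), (E), (F), (A), (G), (C), (B), (I)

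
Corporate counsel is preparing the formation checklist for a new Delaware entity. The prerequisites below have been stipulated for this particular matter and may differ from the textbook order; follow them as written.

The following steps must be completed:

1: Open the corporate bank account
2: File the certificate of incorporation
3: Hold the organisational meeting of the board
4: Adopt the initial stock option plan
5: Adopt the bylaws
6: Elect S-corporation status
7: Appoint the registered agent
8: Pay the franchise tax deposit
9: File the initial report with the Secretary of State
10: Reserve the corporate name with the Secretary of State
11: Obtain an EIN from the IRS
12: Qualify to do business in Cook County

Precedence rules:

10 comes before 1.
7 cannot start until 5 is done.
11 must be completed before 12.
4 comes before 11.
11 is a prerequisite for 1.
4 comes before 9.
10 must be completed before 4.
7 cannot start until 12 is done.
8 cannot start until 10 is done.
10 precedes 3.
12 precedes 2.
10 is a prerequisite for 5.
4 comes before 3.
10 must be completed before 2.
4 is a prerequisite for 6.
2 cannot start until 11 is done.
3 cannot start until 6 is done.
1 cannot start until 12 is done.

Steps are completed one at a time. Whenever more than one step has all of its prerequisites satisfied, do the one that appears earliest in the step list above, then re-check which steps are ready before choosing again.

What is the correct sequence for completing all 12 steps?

10, 4, 5, 6, 3, 8, 9, 11, 12, 1, 2, 7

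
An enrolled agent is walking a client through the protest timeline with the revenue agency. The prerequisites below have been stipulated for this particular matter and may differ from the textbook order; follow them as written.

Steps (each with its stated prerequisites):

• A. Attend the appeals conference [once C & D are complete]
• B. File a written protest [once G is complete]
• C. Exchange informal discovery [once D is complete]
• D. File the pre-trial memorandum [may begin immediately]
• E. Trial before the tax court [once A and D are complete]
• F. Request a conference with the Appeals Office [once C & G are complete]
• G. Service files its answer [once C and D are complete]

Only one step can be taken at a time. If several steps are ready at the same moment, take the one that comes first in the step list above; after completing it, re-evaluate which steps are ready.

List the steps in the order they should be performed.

D C A E G B F

Only D has no prerequisites, so it is first.
C is the only step now ready → C.
Ready: A and G. A is listed earlier → A.
E and G are both available; E is listed earlier → E.
G needed C and D, now all done → G.
Now B and F have their prerequisites met. B is listed earlier, so B next.
Next only F has its prerequisites met → F.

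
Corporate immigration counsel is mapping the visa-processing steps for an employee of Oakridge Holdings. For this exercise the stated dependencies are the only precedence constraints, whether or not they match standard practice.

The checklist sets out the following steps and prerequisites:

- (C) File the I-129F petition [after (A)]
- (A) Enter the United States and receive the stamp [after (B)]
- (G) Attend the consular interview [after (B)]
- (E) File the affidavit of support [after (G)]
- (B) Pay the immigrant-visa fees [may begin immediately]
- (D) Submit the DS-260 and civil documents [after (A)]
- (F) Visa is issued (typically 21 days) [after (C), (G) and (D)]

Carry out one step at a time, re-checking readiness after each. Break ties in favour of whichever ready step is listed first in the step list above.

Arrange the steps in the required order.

Only (B) has no prerequisites, so it is first.
Now (A) and (G) have their prerequisites met. (A) is listed earlier, so (A) next.
(C) and (D) now also ready, so the ready set is {(C), (G), (D)}; (C) is listed earlier → (C).
(G) and (D) are both available; (G) is listed earlier → (G).
(E) now also ready, so the ready set is {(E), (D)}; (E) is listed earlier → (E).
That leaves (D) as the only ready step → (D).
(F) needed (C), (G) and (D), now all done → (F).

(B), (A), (C), (G), (E), (D), (F)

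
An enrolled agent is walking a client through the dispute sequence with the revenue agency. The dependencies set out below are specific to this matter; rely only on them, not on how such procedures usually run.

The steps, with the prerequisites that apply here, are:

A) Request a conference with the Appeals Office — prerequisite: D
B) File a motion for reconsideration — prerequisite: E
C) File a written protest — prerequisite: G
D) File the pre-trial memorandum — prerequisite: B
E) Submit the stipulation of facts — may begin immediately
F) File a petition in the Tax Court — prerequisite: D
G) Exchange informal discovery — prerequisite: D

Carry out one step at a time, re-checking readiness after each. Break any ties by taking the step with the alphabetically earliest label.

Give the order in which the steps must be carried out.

E has no prerequisites → E first.
B is the only step now ready → B.
D needed B, now all done → D.
A, F and G are all available; A has the earlier label → A.
Ready: F and G. F has the earlier label → F.
G is the only step now ready → G.
C is the only step now ready → C.

E → B → D → A → F → G → C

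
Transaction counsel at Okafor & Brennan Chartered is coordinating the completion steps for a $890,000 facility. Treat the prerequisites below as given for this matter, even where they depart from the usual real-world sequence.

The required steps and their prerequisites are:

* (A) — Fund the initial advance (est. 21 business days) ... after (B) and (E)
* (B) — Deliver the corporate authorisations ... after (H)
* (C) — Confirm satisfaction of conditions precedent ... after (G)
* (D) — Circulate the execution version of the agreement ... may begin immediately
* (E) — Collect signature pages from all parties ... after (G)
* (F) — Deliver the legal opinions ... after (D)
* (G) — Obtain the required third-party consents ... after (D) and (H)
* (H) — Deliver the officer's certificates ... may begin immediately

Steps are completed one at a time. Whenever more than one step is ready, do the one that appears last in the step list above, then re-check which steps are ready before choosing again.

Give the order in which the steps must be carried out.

(H) → (D) → (G) → (F) → (E) → (C) → (B) → (A)

(H) and (D) have no prerequisites; (H) is listed later, so (H) is first.
(B) now also ready, so the ready set is {(D), (B)}; (D) is listed later → (D).
(G) and (F) now also ready, so the ready set is {(G), (F), (B)}; (G) is listed later → (G).
(F), (E), (C) and (B) are all available; (F) is listed later → (F).
Ready: (E), (C) and (B). (E) is listed later → (E).
Now (C) and (B) have their prerequisites met. (C) is listed later, so (C) next.
(B) needed (H), now all done → (B).
(A) is the only step now ready → (A).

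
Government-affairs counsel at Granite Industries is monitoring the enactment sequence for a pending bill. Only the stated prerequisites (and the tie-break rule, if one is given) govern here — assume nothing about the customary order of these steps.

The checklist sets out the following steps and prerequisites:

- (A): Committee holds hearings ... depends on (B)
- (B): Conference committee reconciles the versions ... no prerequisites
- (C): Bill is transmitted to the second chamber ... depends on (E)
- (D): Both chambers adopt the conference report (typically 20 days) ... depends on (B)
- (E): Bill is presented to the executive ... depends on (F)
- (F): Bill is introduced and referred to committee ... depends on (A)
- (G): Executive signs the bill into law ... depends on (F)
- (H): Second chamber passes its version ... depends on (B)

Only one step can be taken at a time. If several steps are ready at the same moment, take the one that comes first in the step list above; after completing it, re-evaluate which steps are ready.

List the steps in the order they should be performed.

(B) (A) (D) (F) (E) (C) (G) (H)

(B) is the only step with nothing outstanding, so it goes first.
(A), (D) and (H) are all available; (A) is listed earlier → (A).
(F) now also ready, so the ready set is {(D), (F), (H)}; (D) is listed earlier → (D).
Now (F) and (H) have their prerequisites met. (F) is listed earlier, so (F) next.
Ready: (E), (G) and (H). (E) is listed earlier → (E).
Ready: (C), (G) and (H). (C) is listed earlier → (C).
Now (G) and (H) have their prerequisites met. (G) is listed earlier, so (G) next.
(H) needed (B), now all done → (H).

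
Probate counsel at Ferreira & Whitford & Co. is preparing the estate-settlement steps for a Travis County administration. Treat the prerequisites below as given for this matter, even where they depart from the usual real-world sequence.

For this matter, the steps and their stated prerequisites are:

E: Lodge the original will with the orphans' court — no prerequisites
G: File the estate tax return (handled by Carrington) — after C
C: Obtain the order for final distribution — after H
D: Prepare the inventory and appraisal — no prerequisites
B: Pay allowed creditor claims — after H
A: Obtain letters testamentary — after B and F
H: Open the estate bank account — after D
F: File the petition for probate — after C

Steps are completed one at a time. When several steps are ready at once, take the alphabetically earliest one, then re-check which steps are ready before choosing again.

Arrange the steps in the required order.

D, E, H, B, C, F, A, G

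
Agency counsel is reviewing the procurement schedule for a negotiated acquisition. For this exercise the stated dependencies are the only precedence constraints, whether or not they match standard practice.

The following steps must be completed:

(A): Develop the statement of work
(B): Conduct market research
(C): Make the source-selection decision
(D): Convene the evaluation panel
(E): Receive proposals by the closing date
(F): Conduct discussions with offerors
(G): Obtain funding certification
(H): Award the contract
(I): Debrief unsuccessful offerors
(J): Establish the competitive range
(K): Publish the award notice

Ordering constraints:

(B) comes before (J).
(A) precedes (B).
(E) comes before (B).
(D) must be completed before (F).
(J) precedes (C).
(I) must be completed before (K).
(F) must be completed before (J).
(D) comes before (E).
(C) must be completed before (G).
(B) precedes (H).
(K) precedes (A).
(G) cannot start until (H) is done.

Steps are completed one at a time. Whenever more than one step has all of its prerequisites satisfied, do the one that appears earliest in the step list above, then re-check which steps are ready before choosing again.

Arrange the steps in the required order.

(D), (E), (F), (I), (K), (A), (B), (H), (J), (C), (G)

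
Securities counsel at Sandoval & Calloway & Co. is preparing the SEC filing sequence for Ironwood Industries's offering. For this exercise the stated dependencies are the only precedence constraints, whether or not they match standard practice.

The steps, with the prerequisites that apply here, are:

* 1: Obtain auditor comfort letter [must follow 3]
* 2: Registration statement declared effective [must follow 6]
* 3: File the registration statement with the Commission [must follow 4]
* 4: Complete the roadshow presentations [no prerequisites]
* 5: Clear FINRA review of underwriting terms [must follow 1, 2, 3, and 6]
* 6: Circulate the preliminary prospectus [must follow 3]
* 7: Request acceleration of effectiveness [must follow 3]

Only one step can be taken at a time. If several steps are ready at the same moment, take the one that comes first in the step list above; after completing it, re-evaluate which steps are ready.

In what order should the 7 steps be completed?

4 3 1 6 2 5 7

4 has no prerequisites → 4 first.
3 is the only step now ready → 3.
1, 6 and 7 are all available; 1 is listed earlier → 1.
6 and 7 are both available; 6 is listed earlier → 6.
Ready: 2 and 7. 2 is listed earlier → 2.
5 and 7 are both available; 5 is listed earlier → 5.
Next only 7 has its prerequisites met → 7.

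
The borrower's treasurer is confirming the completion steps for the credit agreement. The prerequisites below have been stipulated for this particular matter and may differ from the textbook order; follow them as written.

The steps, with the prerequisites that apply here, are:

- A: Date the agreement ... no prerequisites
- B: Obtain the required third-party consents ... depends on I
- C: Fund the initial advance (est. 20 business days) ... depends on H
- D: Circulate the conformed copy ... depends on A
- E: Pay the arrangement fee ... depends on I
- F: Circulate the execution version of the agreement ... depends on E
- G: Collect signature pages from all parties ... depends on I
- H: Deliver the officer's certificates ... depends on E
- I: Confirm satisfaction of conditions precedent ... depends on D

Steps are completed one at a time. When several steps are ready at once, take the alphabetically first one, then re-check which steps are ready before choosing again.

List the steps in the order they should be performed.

Only A has no prerequisites, so it is first.
D is the only step now ready → D.
I is the only step now ready → I.
Now B, E and G have their prerequisites met. B has the earlier label, so B next.
Now E and G have their prerequisites met. E has the earlier label, so E next.
Ready: F, G and H. F has the earlier label → F.
Now G and H have their prerequisites met. G has the earlier label, so G next.
H needed E, now all done → H.
C needed H, now all done → C.

A → D → I → B → E → F → G → H → C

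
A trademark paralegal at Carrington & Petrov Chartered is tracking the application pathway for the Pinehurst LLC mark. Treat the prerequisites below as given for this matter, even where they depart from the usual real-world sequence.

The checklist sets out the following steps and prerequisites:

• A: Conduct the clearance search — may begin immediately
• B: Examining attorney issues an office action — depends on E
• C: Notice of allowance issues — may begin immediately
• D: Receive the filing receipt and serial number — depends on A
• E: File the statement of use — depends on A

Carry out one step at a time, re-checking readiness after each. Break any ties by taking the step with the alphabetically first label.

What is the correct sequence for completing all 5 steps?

A, C, D, E, B

Nothing is required for A and C. A has the earlier label → A first.
D and E now also ready, so the ready set is {C, D, E}; C has the earlier label → C.
D and E are both available; D has the earlier label → D.
E needed A, now all done → E.
B needed E, now all done → B.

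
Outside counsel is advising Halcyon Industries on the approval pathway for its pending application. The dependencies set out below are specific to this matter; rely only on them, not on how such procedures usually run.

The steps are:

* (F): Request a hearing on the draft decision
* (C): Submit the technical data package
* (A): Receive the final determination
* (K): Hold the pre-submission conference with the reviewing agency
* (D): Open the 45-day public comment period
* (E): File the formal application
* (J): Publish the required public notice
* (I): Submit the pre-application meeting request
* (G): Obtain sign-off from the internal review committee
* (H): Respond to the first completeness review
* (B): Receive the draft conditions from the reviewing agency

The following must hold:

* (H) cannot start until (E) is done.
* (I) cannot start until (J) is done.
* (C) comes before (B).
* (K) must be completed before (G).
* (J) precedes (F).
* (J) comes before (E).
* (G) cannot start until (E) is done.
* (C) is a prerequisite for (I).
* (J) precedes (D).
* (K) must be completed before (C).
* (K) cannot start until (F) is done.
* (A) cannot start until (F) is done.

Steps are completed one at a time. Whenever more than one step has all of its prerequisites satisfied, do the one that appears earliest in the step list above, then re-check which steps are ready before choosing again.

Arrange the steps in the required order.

(J), (F), (A), (K), (C), (D), (E), (I), (G), (H), (B)

Only (J) has no prerequisites, so it is first.
(F), (D) and (E) are all available; (F) is listed earlier → (F).
(A) and (K) now also ready, so the ready set is {(A), (K), (D), (E)}; (A) is listed earlier → (A).
(K), (D) and (E) are all available; (K) is listed earlier → (K).
Ready: (C), (D) and (E). (C) is listed earlier → (C).
(D), (E), (I) and (B) are all available; (D) is listed earlier → (D).
Now (E), (I) and (B) have their prerequisites met. (E) is listed earlier, so (E) next.
Now (I), (G), (H) and (B) have their prerequisites met. (I) is listed earlier, so (I) next.
Ready: (G), (H) and (B). (G) is listed earlier → (G).
Now (H) and (B) have their prerequisites met. (H) is listed earlier, so (H) next.
(B) needed (C), now all done → (B).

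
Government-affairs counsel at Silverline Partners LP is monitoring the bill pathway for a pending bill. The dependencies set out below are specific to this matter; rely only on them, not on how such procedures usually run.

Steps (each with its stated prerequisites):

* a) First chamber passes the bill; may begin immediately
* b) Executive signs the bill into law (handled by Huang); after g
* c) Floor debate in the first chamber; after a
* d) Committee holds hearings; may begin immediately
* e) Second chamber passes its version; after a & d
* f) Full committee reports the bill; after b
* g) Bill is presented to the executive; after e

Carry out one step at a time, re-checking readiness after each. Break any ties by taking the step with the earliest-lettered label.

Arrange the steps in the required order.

a, c, d, e, g, b, f

a and d have no prerequisites; a has the earlier label, so a is first.
Ready: c and d. c has the earlier label → c.
Next only d has its prerequisites met → d.
e needed a and d, now all done → e.
g needed e, now all done → g.
b needed g, now all done → b.
f needed b, now all done → f.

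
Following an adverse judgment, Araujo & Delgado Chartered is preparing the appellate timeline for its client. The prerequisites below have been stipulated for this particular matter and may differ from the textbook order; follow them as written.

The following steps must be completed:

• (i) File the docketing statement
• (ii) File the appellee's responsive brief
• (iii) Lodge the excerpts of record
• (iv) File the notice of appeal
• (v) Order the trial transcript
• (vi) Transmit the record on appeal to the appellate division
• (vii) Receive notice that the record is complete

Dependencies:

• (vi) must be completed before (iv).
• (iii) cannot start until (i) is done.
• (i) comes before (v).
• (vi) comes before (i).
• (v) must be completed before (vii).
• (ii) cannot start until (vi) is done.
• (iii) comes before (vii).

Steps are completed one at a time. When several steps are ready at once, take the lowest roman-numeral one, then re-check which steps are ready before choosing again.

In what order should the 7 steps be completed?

(vi), (i), (ii), (iii), (iv), (v), (vii)

(vi) has no prerequisites → (vi) first.
(i), (ii) and (iv) are all available; (i) has the earlier label → (i).
(ii), (iii), (iv) and (v) are all available; (ii) has the earlier label → (ii).
Now (iii), (iv) and (v) have their prerequisites met. (iii) has the earlier label, so (iii) next.
Now (iv) and (v) have their prerequisites met. (iv) has the earlier label, so (iv) next.
(v) needed (i), now all done → (v).
(vii) needed (iii) and (v), now all done → (vii).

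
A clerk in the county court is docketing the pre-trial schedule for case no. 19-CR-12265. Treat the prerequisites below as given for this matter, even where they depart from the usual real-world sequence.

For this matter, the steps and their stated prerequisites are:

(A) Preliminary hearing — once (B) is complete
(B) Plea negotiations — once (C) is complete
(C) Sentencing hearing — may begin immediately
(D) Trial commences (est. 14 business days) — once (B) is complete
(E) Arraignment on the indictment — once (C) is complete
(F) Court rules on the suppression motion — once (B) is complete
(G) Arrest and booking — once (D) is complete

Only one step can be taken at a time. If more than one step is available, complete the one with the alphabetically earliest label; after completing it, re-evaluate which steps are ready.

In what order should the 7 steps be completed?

(C) has no prerequisites → (C) first.
Ready: (B) and (E). (B) has the earlier label → (B).
(A), (D), (E) and (F) are all available; (A) has the earlier label → (A).
(D), (E) and (F) are all available; (D) has the earlier label → (D).
Ready: (E), (F) and (G). (E) has the earlier label → (E).
Ready: (F) and (G). (F) has the earlier label → (F).
That leaves (G) as the only ready step → (G).

(C) → (B) → (A) → (D) → (E) → (F) → (G)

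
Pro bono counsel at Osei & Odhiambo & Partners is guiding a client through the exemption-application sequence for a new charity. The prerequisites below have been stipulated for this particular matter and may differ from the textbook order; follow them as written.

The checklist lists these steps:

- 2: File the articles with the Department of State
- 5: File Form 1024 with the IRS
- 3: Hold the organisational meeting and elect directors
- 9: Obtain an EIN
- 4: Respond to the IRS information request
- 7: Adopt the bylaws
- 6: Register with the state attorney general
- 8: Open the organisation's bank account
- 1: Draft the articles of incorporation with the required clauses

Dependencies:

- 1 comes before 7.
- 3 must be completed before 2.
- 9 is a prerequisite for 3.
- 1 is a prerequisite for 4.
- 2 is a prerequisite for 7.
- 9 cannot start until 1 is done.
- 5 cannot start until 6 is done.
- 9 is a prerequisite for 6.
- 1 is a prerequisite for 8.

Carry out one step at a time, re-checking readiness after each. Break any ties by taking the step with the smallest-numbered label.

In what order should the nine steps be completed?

1 4 8 9 3 2 6 5 7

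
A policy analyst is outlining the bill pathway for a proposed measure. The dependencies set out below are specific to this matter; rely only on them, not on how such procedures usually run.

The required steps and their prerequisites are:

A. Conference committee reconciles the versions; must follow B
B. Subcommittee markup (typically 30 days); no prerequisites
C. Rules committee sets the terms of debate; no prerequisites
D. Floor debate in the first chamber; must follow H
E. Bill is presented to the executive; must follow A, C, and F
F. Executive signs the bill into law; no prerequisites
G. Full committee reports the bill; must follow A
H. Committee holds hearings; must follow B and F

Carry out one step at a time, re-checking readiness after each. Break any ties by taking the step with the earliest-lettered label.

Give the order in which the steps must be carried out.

B A C F E G H D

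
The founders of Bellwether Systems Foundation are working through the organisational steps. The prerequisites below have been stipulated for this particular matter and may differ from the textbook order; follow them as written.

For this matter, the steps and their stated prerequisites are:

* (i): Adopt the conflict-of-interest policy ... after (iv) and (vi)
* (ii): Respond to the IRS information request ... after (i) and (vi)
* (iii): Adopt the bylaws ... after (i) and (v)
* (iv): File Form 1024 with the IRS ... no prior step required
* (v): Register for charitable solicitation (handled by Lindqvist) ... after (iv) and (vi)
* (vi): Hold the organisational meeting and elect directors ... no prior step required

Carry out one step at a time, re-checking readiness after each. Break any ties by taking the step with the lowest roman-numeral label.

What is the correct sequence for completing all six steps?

(iv), (vi), (i), (ii), (v), (iii)

(iv) and (vi) have no prerequisites; (iv) has the earlier label, so (iv) is first.
That leaves (vi) as the only ready step → (vi).
Now (i) and (v) have their prerequisites met. (i) has the earlier label, so (i) next.
(ii) now also ready, so the ready set is {(ii), (v)}; (ii) has the earlier label → (ii).
(v) needed (iv) and (vi), now all done → (v).
(iii) needed (i) and (v), now all done → (iii).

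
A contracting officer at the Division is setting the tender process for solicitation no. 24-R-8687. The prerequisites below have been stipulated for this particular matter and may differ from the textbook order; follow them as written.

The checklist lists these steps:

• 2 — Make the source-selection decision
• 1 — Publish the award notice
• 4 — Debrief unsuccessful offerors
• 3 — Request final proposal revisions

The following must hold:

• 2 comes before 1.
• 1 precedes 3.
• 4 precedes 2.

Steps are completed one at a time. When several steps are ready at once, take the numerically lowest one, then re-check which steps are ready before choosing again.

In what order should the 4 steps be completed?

Only 4 has no prerequisites, so it is first.
2 is the only step now ready → 2.
1 is the only step now ready → 1.
3 is the only step now ready → 3.

4, 2, 1, 3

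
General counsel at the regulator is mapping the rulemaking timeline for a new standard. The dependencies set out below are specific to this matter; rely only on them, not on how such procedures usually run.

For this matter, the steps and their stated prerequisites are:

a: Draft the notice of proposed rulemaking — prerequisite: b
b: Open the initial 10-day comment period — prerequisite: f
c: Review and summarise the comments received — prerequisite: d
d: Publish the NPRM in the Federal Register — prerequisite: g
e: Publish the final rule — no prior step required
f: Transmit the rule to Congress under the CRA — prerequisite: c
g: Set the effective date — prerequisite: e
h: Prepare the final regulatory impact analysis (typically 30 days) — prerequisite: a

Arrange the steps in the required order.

e has no prerequisites → e first.
Next only g has its prerequisites met → g.
Next only d has its prerequisites met → d.
c needed d, now all done → c.
f is the only step now ready → f.
That leaves b as the only ready step → b.
a needed b, now all done → a.
h is the only step now ready → h.

e → g → d → c → f → b → a → h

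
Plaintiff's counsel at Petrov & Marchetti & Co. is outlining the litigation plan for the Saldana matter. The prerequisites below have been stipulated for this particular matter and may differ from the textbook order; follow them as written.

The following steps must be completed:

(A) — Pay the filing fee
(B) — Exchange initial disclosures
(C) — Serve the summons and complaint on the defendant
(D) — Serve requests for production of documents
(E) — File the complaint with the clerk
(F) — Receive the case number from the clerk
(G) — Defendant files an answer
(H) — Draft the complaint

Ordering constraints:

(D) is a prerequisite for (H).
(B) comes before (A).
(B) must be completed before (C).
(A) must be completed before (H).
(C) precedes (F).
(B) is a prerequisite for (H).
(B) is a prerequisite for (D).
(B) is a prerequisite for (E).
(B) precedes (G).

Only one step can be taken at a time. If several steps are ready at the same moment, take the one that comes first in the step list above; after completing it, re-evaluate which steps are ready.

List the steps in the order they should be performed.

(B), (A), (C), (D), (E), (F), (G), (H)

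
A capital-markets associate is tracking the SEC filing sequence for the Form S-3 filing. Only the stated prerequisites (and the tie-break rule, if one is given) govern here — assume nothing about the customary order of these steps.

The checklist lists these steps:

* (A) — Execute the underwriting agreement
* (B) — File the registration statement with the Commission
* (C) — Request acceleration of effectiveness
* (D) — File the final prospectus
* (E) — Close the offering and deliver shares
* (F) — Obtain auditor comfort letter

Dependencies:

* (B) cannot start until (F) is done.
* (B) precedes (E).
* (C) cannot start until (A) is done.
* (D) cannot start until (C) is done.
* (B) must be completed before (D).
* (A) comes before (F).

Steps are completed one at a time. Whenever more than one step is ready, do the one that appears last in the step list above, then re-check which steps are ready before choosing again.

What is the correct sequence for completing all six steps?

(A) is the only step with nothing outstanding, so it goes first.
Ready: (F) and (C). (F) is listed later → (F).
(C) and (B) are both available; (C) is listed later → (C).
(B) needed (F), now all done → (B).
Ready: (E) and (D). (E) is listed later → (E).
That leaves (D) as the only ready step → (D).

(A) → (F) → (C) → (B) → (E) → (D)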